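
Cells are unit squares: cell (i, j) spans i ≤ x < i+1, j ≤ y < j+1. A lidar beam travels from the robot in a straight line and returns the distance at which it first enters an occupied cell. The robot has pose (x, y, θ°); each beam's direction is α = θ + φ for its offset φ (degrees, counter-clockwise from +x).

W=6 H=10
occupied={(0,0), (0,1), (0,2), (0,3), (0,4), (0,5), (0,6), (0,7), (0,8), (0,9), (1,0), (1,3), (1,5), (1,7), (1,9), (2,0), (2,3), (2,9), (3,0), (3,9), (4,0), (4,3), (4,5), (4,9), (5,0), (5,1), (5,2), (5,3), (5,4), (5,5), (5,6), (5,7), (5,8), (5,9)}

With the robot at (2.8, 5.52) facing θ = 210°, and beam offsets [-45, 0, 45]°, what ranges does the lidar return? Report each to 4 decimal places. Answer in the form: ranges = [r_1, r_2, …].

ranges = [0.8282, 0.9238, 1.5736]

beam 1: φ=-45°, α=165°
  direction (-0.9659, 0.2588); cell (2,5); t to first gridline: x 0.8282, y 1.8546 (then +1.0353 / +3.8637)
    (1,5) via x @ 0.8282  # hit
  → r_1 = 0.8282
beam 2: φ=0°, α=210°
  direction (-0.8660, -0.5000); cell (2,5); t to first gridline: x 0.9238, y 1.0400 (then +1.1547 / +2.0000)
    (1,5) via x @ 0.9238  # hit
  → r_2 = 0.9238
beam 3: φ=45°, α=255°
  direction (-0.2588, -0.9659); cell (2,5); t to first gridline: x 3.0910, y 0.5383 (then +3.8637 / +1.0353)
    (2,4) via y @ 0.5383
    (2,3) via y @ 1.5736  # hit
  → r_3 = 1.5736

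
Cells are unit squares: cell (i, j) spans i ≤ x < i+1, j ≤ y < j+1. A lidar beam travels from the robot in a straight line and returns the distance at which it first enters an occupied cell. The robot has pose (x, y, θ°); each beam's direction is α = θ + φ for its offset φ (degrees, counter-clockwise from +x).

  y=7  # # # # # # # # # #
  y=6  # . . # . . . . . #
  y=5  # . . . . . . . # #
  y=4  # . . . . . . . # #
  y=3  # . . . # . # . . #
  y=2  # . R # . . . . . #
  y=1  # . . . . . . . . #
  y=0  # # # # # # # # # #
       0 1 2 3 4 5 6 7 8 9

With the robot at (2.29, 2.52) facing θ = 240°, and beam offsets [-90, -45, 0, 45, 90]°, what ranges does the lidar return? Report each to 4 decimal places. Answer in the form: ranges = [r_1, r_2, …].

beam 1: φ=-90°, α=150°
  dir = (cos 150°, sin 150°) = (-0.8660, 0.5000); from cell (2,2)
  next x-line at t=0.3349, next y-line at t=0.9600; Δt_x=1.1547, Δt_y=2.0000
    x: enter (1,2) at t=0.3349
    y: enter (1,3) at t=0.9600
    x: enter (0,3) at t=1.4896 ← occupied
  → r_1 = 1.4896
beam 2: φ=-45°, α=195°
  dir = (cos 195°, sin 195°) = (-0.9659, -0.2588); from cell (2,2)
  next x-line at t=0.3002, next y-line at t=2.0091; Δt_x=1.0353, Δt_y=3.8637
    x: enter (1,2) at t=0.3002
    x: enter (0,2) at t=1.3355 ← occupied
  → r_2 = 1.3355
beam 3: φ=0°, α=240°
  dir = (cos 240°, sin 240°) = (-0.5000, -0.8660); from cell (2,2)
  next x-line at t=0.5800, next y-line at t=0.6004; Δt_x=2.0000, Δt_y=1.1547
    x: enter (1,2) at t=0.5800
    y: enter (1,1) at t=0.6004
    y: enter (1,0) at t=1.7551 ← occupied
  → r_3 = 1.7551
beam 4: φ=45°, α=285°
  dir = (cos 285°, sin 285°) = (0.2588, -0.9659); from cell (2,2)
  next x-line at t=2.7432, next y-line at t=0.5383; Δt_x=3.8637, Δt_y=1.0353
    y: enter (2,1) at t=0.5383
    y: enter (2,0) at t=1.5736 ← occupied
  → r_4 = 1.5736
beam 5: φ=90°, α=330°
  dir = (cos 330°, sin 330°) = (0.8660, -0.5000); from cell (2,2)
  next x-line at t=0.8198, next y-line at t=1.0400; Δt_x=1.1547, Δt_y=2.0000
    x: enter (3,2) at t=0.8198 ← occupied
  → r_5 = 0.8198

ranges = [1.4896, 1.3355, 1.7551, 1.5736, 0.8198]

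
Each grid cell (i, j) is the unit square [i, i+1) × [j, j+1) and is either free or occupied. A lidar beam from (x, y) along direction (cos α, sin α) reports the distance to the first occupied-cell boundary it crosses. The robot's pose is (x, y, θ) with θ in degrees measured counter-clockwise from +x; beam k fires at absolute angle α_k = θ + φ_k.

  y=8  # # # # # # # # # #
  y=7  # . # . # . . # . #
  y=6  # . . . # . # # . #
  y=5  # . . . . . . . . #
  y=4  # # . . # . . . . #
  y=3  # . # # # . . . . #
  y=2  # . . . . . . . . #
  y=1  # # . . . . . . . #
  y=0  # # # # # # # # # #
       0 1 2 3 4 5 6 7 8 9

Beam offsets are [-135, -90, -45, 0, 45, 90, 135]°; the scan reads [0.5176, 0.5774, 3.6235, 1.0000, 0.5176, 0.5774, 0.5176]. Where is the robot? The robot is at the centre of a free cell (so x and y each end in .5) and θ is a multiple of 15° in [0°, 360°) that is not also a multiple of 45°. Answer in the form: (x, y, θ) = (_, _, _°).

The pose lattice has 44·16 = 704 candidates. Test each by forward raycasting.
  (7.5, 4.5, 300°): beam 1 = 6.7293 ≠ 0.5176 ✗
  (8.5, 3.5, 105°): beam 1 = 0.5774 ≠ 0.5176 ✗
  (7.5, 1.5, 345°): beam 1 = 1.0000 ≠ 0.5176 ✗
  (3.5, 7.5, 60°): beam 1 = 2.5882 ≠ 0.5176 ✗
  …
  (3.5, 7.5, 300°): r_1=0.5176, r_2=0.5774, r_3=3.6235, r_4=1.0000, r_5=0.5176, r_6=0.5774, r_7=0.5176 — all match ✓
No second candidate reproduces the full scan.

(x, y, θ) = (3.5, 7.5, 300°)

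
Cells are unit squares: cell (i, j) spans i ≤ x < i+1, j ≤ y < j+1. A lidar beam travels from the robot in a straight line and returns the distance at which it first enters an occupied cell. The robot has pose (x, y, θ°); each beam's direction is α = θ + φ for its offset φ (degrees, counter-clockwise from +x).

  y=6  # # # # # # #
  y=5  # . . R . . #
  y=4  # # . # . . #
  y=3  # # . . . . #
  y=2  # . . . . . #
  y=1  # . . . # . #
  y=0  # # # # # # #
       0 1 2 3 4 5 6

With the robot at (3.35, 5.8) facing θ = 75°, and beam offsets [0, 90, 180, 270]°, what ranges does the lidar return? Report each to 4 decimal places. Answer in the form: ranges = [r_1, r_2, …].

ranges = [0.2071, 0.7727, 0.8282, 2.7435]

beam 1: φ=0°, α=75°
  dir = (cos 75°, sin 75°) = (0.2588, 0.9659); from cell (3,5)
  next x-line at t=2.5114, next y-line at t=0.2071; Δt_x=3.8637, Δt_y=1.0353
    y: enter (3,6) at t=0.2071 ← occupied
  → r_1 = 0.2071
beam 2: φ=90°, α=165°
  dir = (cos 165°, sin 165°) = (-0.9659, 0.2588); from cell (3,5)
  next x-line at t=0.3623, next y-line at t=0.7727; Δt_x=1.0353, Δt_y=3.8637
    x: enter (2,5) at t=0.3623
    y: enter (2,6) at t=0.7727 ← occupied
  → r_2 = 0.7727
beam 3: φ=180°, α=255°
  dir = (cos 255°, sin 255°) = (-0.2588, -0.9659); from cell (3,5)
  next x-line at t=1.3523, next y-line at t=0.8282; Δt_x=3.8637, Δt_y=1.0353
    y: enter (3,4) at t=0.8282 ← occupied
  → r_3 = 0.8282
beam 4: φ=270°, α=345°
  dir = (cos 345°, sin 345°) = (0.9659, -0.2588); from cell (3,5)
  next x-line at t=0.6729, next y-line at t=3.0910; Δt_x=1.0353, Δt_y=3.8637
    x: enter (4,5) at t=0.6729
    x: enter (5,5) at t=1.7082
    x: enter (6,5) at t=2.7435 ← occupied
  → r_4 = 2.7435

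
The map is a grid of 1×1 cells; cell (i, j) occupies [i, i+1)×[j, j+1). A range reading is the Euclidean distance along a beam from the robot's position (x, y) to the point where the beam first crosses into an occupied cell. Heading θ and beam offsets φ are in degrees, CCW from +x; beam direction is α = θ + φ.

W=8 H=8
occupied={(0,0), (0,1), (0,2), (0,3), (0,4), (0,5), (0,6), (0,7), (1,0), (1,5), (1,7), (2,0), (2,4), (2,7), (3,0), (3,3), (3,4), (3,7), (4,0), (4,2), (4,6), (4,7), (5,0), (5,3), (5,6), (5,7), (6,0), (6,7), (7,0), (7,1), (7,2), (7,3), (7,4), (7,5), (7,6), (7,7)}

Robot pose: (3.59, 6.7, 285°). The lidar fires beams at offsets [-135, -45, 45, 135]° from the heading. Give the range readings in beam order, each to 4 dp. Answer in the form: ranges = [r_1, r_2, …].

beam 1: φ=-135°, α=150°
  cosα=-0.8660 sinα=0.5000 | (3,6) | tMaxX 0.6813 tMaxY 0.6000 | tΔX 1.1547 tΔY 2.0000
    t=0.6000 [y] (3,7) — stop
  → r_1 = 0.6000
beam 2: φ=-45°, α=240°
  cosα=-0.5000 sinα=-0.8660 | (3,6) | tMaxX 1.1800 tMaxY 0.8083 | tΔX 2.0000 tΔY 1.1547
    t=0.8083 [y] (3,5)
    t=1.1800 [x] (2,5)
    t=1.9630 [y] (2,4) — stop
  → r_2 = 1.9630
beam 3: φ=45°, α=330°
  cosα=0.8660 sinα=-0.5000 | (3,6) | tMaxX 0.4734 tMaxY 1.4000 | tΔX 1.1547 tΔY 2.0000
    t=0.4734 [x] (4,6) — stop
  → r_3 = 0.4734
beam 4: φ=135°, α=60°
  cosα=0.5000 sinα=0.8660 | (3,6) | tMaxX 0.8200 tMaxY 0.3464 | tΔX 2.0000 tΔY 1.1547
    t=0.3464 [y] (3,7) — stop
  → r_4 = 0.3464

ranges = [0.6000, 1.9630, 0.4734, 0.3464]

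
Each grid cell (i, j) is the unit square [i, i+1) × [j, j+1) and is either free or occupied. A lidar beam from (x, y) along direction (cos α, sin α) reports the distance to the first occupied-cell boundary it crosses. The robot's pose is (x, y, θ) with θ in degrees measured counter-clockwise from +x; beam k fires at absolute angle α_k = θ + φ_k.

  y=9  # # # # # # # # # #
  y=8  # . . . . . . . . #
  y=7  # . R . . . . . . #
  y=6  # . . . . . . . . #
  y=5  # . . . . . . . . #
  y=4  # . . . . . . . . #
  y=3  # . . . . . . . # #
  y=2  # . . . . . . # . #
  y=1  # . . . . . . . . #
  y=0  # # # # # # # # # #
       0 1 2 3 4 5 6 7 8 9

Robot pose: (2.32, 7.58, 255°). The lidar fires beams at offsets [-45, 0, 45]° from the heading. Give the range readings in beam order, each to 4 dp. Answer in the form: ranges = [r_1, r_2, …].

beam 1: φ=-45°, α=210°
  d=(-0.8660,-0.5000)  start (2,7)  tX=0.3695 tY=1.1600  stride 1/|dx|=1.1547 1/|dy|=2.0000
    cross x-line → (1,7), t=0.3695
    cross y-line → (1,6), t=1.1600
    cross x-line → (0,6), t=1.5242 (wall)
  → r_1 = 1.5242
beam 2: φ=0°, α=255°
  d=(-0.2588,-0.9659)  start (2,7)  tX=1.2364 tY=0.6005  stride 1/|dx|=3.8637 1/|dy|=1.0353
    cross y-line → (2,6), t=0.6005
    cross x-line → (1,6), t=1.2364
    cross y-line → (1,5), t=1.6357
    cross y-line → (1,4), t=2.6710
    cross y-line → (1,3), t=3.7063
    cross y-line → (1,2), t=4.7416
    cross x-line → (0,2), t=5.1001 (wall)
  → r_2 = 5.1001
beam 3: φ=45°, α=300°
  d=(0.5000,-0.8660)  start (2,7)  tX=1.3600 tY=0.6697  stride 1/|dx|=2.0000 1/|dy|=1.1547
    cross y-line → (2,6), t=0.6697
    cross x-line → (3,6), t=1.3600
    cross y-line → (3,5), t=1.8244
    cross y-line → (3,4), t=2.9791
    cross x-line → (4,4), t=3.3600
    cross y-line → (4,3), t=4.1338
    cross y-line → (4,2), t=5.2885
    cross x-line → (5,2), t=5.3600
    cross y-line → (5,1), t=6.4432
    cross x-line → (6,1), t=7.3600
    cross y-line → (6,0), t=7.5979 (wall)
  → r_3 = 7.5979

ranges = [1.5242, 5.1001, 7.5979]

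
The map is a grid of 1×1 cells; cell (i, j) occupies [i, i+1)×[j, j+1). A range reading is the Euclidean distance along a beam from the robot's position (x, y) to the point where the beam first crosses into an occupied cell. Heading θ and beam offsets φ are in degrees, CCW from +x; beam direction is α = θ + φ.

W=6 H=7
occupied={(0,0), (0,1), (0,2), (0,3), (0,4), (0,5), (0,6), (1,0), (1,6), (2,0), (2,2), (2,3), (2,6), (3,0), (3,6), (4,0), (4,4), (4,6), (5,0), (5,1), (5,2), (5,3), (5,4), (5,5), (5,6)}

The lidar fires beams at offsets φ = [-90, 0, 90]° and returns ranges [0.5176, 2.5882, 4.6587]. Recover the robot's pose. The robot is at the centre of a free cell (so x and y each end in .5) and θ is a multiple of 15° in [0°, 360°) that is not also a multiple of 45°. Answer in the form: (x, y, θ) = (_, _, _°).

Candidates: 17 free-cell centres × 16 headings = 272 poses. Raycast each; keep the one whose scan matches to 4 dp.
  (2.5, 1.5, 330°): beam 1 = 0.5774 ≠ 0.5176 ✗
  (1.5, 1.5, 105°): beam 1 = 3.6235 ≠ 0.5176 ✗
  (1.5, 4.5, 15°): beam 1 = 1.9319 ≠ 0.5176 ✗
  (3.5, 1.5, 165°): beam 1 = 2.5882 ≠ 0.5176 ✗
  (1.5, 3.5, 30°): beam 1 = 1.0000 ≠ 0.5176 ✗
  …
  (3.5, 5.5, 195°): r_1=0.5176, r_2=2.5882, r_3=4.6587 — all match ✓
Only this pose fits every beam.

(x, y, θ) = (3.5, 5.5, 195°)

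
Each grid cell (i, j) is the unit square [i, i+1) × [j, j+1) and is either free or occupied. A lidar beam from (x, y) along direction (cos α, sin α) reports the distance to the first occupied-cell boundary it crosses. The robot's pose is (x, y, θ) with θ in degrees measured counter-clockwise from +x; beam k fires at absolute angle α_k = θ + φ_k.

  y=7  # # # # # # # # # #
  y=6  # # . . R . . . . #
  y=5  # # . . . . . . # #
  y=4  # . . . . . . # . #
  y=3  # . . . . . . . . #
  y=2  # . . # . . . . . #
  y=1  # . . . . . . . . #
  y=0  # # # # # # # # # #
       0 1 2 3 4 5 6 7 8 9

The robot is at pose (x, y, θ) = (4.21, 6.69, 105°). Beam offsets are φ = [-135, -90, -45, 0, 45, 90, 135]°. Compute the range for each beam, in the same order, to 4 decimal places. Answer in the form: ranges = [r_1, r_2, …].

ranges = [3.3800, 1.1977, 0.3580, 0.3209, 0.6200, 2.2880, 6.4200]

beam 1: φ=-135°, α=330°
  cosα=0.8660 sinα=-0.5000 | (4,6) | tMaxX 0.9122 tMaxY 1.3800 | tΔX 1.1547 tΔY 2.0000
    t=0.9122 [x] (5,6)
    t=1.3800 [y] (5,5)
    t=2.0669 [x] (6,5)
    t=3.2216 [x] (7,5)
    t=3.3800 [y] (7,4) — stop
  → r_1 = 3.3800
beam 2: φ=-90°, α=15°
  cosα=0.9659 sinα=0.2588 | (4,6) | tMaxX 0.8179 tMaxY 1.1977 | tΔX 1.0353 tΔY 3.8637
    t=0.8179 [x] (5,6)
    t=1.1977 [y] (5,7) — stop
  → r_2 = 1.1977
beam 3: φ=-45°, α=60°
  cosα=0.5000 sinα=0.8660 | (4,6) | tMaxX 1.5800 tMaxY 0.3580 | tΔX 2.0000 tΔY 1.1547
    t=0.3580 [y] (4,7) — stop
  → r_3 = 0.3580
beam 4: φ=0°, α=105°
  cosα=-0.2588 sinα=0.9659 | (4,6) | tMaxX 0.8114 tMaxY 0.3209 | tΔX 3.8637 tΔY 1.0353
    t=0.3209 [y] (4,7) — stop
  → r_4 = 0.3209
beam 5: φ=45°, α=150°
  cosα=-0.8660 sinα=0.5000 | (4,6) | tMaxX 0.2425 tMaxY 0.6200 | tΔX 1.1547 tΔY 2.0000
    t=0.2425 [x] (3,6)
    t=0.6200 [y] (3,7) — stop
  → r_5 = 0.6200
beam 6: φ=90°, α=195°
  cosα=-0.9659 sinα=-0.2588 | (4,6) | tMaxX 0.2174 tMaxY 2.6660 | tΔX 1.0353 tΔY 3.8637
    t=0.2174 [x] (3,6)
    t=1.2527 [x] (2,6)
    t=2.2880 [x] (1,6) — stop
  → r_6 = 2.2880
beam 7: φ=135°, α=240°
  cosα=-0.5000 sinα=-0.8660 | (4,6) | tMaxX 0.4200 tMaxY 0.7967 | tΔX 2.0000 tΔY 1.1547
    t=0.4200 [x] (3,6)
    t=0.7967 [y] (3,5)
    t=1.9514 [y] (3,4)
    t=2.4200 [x] (2,4)
    t=3.1061 [y] (2,3)
    t=4.2608 [y] (2,2)
    t=4.4200 [x] (1,2)
    t=5.4155 [y] (1,1)
    t=6.4200 [x] (0,1) — stop
  → r_7 = 6.4200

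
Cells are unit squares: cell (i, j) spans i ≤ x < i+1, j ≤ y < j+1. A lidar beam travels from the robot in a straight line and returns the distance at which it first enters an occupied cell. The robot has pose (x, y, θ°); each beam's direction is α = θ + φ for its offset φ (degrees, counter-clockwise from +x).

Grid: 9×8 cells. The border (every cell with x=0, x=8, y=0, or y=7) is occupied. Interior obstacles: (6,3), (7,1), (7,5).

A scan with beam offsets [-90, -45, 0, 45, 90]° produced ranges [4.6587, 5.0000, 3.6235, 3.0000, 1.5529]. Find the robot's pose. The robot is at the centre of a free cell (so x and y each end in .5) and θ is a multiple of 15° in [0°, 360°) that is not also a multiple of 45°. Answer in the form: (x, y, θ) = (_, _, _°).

Candidates: 39 free-cell centres × 16 headings = 624 poses. Raycast each; keep the one whose scan matches to 4 dp.
  (1.5, 2.5, 105°): beam 2 = 5.1962 ≠ 5.0000 ✗
  (7.5, 2.5, 15°): beam 1 = 0.5176 ≠ 4.6587 ✗
  (3.5, 6.5, 195°): beam 1 = 0.5176 ≠ 4.6587 ✗
  …
  (4.5, 5.5, 345°): r_1=4.6587, r_2=5.0000, r_3=3.6235, r_4=3.0000, r_5=1.5529 — all match ✓
No second candidate reproduces the full scan.

(x, y, θ) = (4.5, 5.5, 345°)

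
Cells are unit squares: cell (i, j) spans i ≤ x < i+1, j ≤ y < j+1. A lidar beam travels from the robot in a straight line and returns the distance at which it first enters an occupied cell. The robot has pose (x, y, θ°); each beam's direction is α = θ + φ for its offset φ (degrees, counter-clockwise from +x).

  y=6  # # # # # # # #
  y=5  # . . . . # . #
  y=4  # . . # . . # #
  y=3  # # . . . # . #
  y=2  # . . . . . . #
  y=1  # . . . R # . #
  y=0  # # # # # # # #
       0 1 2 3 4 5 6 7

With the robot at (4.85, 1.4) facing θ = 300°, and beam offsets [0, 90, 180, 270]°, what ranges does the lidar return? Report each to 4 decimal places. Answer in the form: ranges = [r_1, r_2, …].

ranges = [0.3000, 0.1732, 3.0022, 0.8000]

beam 1: φ=0°, α=300°
  direction (0.5000, -0.8660); cell (4,1); t to first gridline: x 0.3000, y 0.4619 (then +2.0000 / +1.1547)
    (5,1) via x @ 0.3000  # hit
  → r_1 = 0.3000
beam 2: φ=90°, α=30°
  direction (0.8660, 0.5000); cell (4,1); t to first gridline: x 0.1732, y 1.2000 (then +1.1547 / +2.0000)
    (5,1) via x @ 0.1732  # hit
  → r_2 = 0.1732
beam 3: φ=180°, α=120°
  direction (-0.5000, 0.8660); cell (4,1); t to first gridline: x 1.7000, y 0.6928 (then +2.0000 / +1.1547)
    (4,2) via y @ 0.6928
    (3,2) via x @ 1.7000
    (3,3) via y @ 1.8475
    (3,4) via y @ 3.0022  # hit
  → r_3 = 3.0022
beam 4: φ=270°, α=210°
  direction (-0.8660, -0.5000); cell (4,1); t to first gridline: x 0.9815, y 0.8000 (then +1.1547 / +2.0000)
    (4,0) via y @ 0.8000  # hit
  → r_4 = 0.8000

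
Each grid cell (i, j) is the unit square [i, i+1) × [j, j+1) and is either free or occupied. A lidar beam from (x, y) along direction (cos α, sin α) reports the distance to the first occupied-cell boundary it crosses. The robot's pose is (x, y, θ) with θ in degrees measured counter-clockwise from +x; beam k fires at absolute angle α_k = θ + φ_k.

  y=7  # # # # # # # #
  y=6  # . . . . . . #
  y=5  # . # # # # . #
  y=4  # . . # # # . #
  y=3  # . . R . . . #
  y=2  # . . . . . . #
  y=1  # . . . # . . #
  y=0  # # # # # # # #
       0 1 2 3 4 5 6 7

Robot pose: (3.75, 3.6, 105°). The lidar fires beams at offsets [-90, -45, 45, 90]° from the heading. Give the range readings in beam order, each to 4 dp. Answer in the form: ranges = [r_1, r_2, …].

ranges = [1.5455, 0.4619, 0.8000, 2.8470]

beam 1: φ=-90°, α=15°
  dir = (cos 15°, sin 15°) = (0.9659, 0.2588); from cell (3,3)
  next x-line at t=0.2588, next y-line at t=1.5455; Δt_x=1.0353, Δt_y=3.8637
    x: enter (4,3) at t=0.2588
    x: enter (5,3) at t=1.2941
    y: enter (5,4) at t=1.5455 ← occupied
  → r_1 = 1.5455
beam 2: φ=-45°, α=60°
  dir = (cos 60°, sin 60°) = (0.5000, 0.8660); from cell (3,3)
  next x-line at t=0.5000, next y-line at t=0.4619; Δt_x=2.0000, Δt_y=1.1547
    y: enter (3,4) at t=0.4619 ← occupied
  → r_2 = 0.4619
beam 3: φ=45°, α=150°
  dir = (cos 150°, sin 150°) = (-0.8660, 0.5000); from cell (3,3)
  next x-line at t=0.8660, next y-line at t=0.8000; Δt_x=1.1547, Δt_y=2.0000
    y: enter (3,4) at t=0.8000 ← occupied
  → r_3 = 0.8000
beam 4: φ=90°, α=195°
  dir = (cos 195°, sin 195°) = (-0.9659, -0.2588); from cell (3,3)
  next x-line at t=0.7765, next y-line at t=2.3182; Δt_x=1.0353, Δt_y=3.8637
    x: enter (2,3) at t=0.7765
    x: enter (1,3) at t=1.8117
    y: enter (1,2) at t=2.3182
    x: enter (0,2) at t=2.8470 ← occupied
  → r_4 = 2.8470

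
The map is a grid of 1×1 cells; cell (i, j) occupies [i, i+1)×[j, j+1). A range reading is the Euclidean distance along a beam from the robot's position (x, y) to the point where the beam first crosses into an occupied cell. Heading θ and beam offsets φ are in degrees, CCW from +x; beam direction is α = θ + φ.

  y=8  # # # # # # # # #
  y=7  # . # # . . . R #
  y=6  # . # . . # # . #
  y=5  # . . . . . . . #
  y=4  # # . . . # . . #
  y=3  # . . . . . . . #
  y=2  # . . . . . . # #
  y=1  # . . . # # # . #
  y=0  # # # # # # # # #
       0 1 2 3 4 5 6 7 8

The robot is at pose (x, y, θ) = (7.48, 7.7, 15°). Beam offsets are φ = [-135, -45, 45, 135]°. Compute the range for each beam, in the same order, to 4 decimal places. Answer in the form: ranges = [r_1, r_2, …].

beam 1: φ=-135°, α=240°
  dir = (cos 240°, sin 240°) = (-0.5000, -0.8660); from cell (7,7)
  next x-line at t=0.9600, next y-line at t=0.8083; Δt_x=2.0000, Δt_y=1.1547
    y: enter (7,6) at t=0.8083
    x: enter (6,6) at t=0.9600 ← occupied
  → r_1 = 0.9600
beam 2: φ=-45°, α=330°
  dir = (cos 330°, sin 330°) = (0.8660, -0.5000); from cell (7,7)
  next x-line at t=0.6004, next y-line at t=1.4000; Δt_x=1.1547, Δt_y=2.0000
    x: enter (8,7) at t=0.6004 ← occupied
  → r_2 = 0.6004
beam 3: φ=45°, α=60°
  dir = (cos 60°, sin 60°) = (0.5000, 0.8660); from cell (7,7)
  next x-line at t=1.0400, next y-line at t=0.3464; Δt_x=2.0000, Δt_y=1.1547
    y: enter (7,8) at t=0.3464 ← occupied
  → r_3 = 0.3464
beam 4: φ=135°, α=150°
  dir = (cos 150°, sin 150°) = (-0.8660, 0.5000); from cell (7,7)
  next x-line at t=0.5543, next y-line at t=0.6000; Δt_x=1.1547, Δt_y=2.0000
    x: enter (6,7) at t=0.5543
    y: enter (6,8) at t=0.6000 ← occupied
  → r_4 = 0.6000

ranges = [0.9600, 0.6004, 0.3464, 0.6000]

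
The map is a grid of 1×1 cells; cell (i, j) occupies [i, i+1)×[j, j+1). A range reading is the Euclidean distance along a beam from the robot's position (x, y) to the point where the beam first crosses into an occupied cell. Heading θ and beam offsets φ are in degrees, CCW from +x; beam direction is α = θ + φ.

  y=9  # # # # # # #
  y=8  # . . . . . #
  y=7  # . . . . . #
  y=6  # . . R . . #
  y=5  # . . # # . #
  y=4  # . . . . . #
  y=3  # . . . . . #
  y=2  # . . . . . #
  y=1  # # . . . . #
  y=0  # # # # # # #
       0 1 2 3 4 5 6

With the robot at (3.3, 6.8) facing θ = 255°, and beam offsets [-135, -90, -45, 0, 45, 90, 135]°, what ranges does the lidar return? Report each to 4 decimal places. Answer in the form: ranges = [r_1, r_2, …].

beam 1: φ=-135°, α=120°
  cosα=-0.5000 sinα=0.8660 | (3,6) | tMaxX 0.6000 tMaxY 0.2309 | tΔX 2.0000 tΔY 1.1547
    t=0.2309 [y] (3,7)
    t=0.6000 [x] (2,7)
    t=1.3856 [y] (2,8)
    t=2.5403 [y] (2,9) — stop
  → r_1 = 2.5403
beam 2: φ=-90°, α=165°
  cosα=-0.9659 sinα=0.2588 | (3,6) | tMaxX 0.3106 tMaxY 0.7727 | tΔX 1.0353 tΔY 3.8637
    t=0.3106 [x] (2,6)
    t=0.7727 [y] (2,7)
    t=1.3459 [x] (1,7)
    t=2.3811 [x] (0,7) — stop
  → r_2 = 2.3811
beam 3: φ=-45°, α=210°
  cosα=-0.8660 sinα=-0.5000 | (3,6) | tMaxX 0.3464 tMaxY 1.6000 | tΔX 1.1547 tΔY 2.0000
    t=0.3464 [x] (2,6)
    t=1.5011 [x] (1,6)
    t=1.6000 [y] (1,5)
    t=2.6558 [x] (0,5) — stop
  → r_3 = 2.6558
beam 4: φ=0°, α=255°
  cosα=-0.2588 sinα=-0.9659 | (3,6) | tMaxX 1.1591 tMaxY 0.8282 | tΔX 3.8637 tΔY 1.0353
    t=0.8282 [y] (3,5) — stop
  → r_4 = 0.8282
beam 5: φ=45°, α=300°
  cosα=0.5000 sinα=-0.8660 | (3,6) | tMaxX 1.4000 tMaxY 0.9238 | tΔX 2.0000 tΔY 1.1547
    t=0.9238 [y] (3,5) — stop
  → r_5 = 0.9238
beam 6: φ=90°, α=345°
  cosα=0.9659 sinα=-0.2588 | (3,6) | tMaxX 0.7247 tMaxY 3.0910 | tΔX 1.0353 tΔY 3.8637
    t=0.7247 [x] (4,6)
    t=1.7600 [x] (5,6)
    t=2.7952 [x] (6,6) — stop
  → r_6 = 2.7952
beam 7: φ=135°, α=30°
  cosα=0.8660 sinα=0.5000 | (3,6) | tMaxX 0.8083 tMaxY 0.4000 | tΔX 1.1547 tΔY 2.0000
    t=0.4000 [y] (3,7)
    t=0.8083 [x] (4,7)
    t=1.9630 [x] (5,7)
    t=2.4000 [y] (5,8)
    t=3.1177 [x] (6,8) — stop
  → r_7 = 3.1177

ranges = [2.5403, 2.3811, 2.6558, 0.8282, 0.9238, 2.7952, 3.1177]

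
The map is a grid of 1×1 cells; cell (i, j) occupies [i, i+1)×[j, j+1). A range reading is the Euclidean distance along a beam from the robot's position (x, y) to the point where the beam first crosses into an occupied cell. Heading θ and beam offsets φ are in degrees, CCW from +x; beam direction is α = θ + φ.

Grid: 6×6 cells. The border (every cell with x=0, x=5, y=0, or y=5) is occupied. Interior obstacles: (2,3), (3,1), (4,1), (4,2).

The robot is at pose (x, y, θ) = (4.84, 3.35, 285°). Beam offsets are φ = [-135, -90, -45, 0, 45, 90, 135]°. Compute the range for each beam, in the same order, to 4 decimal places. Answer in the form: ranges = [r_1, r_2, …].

beam 1: φ=-135°, α=150°
  dir = (cos 150°, sin 150°) = (-0.8660, 0.5000); from cell (4,3)
  next x-line at t=0.9699, next y-line at t=1.3000; Δt_x=1.1547, Δt_y=2.0000
    x: enter (3,3) at t=0.9699
    y: enter (3,4) at t=1.3000
    x: enter (2,4) at t=2.1246
    x: enter (1,4) at t=3.2793
    y: enter (1,5) at t=3.3000 ← occupied
  → r_1 = 3.3000
beam 2: φ=-90°, α=195°
  dir = (cos 195°, sin 195°) = (-0.9659, -0.2588); from cell (4,3)
  next x-line at t=0.8696, next y-line at t=1.3523; Δt_x=1.0353, Δt_y=3.8637
    x: enter (3,3) at t=0.8696
    y: enter (3,2) at t=1.3523
    x: enter (2,2) at t=1.9049
    x: enter (1,2) at t=2.9402
    x: enter (0,2) at t=3.9755 ← occupied
  → r_2 = 3.9755
beam 3: φ=-45°, α=240°
  dir = (cos 240°, sin 240°) = (-0.5000, -0.8660); from cell (4,3)
  next x-line at t=1.6800, next y-line at t=0.4041; Δt_x=2.0000, Δt_y=1.1547
    y: enter (4,2) at t=0.4041 ← occupied
  → r_3 = 0.4041
beam 4: φ=0°, α=285°
  dir = (cos 285°, sin 285°) = (0.2588, -0.9659); from cell (4,3)
  next x-line at t=0.6182, next y-line at t=0.3623; Δt_x=3.8637, Δt_y=1.0353
    y: enter (4,2) at t=0.3623 ← occupied
  → r_4 = 0.3623
beam 5: φ=45°, α=330°
  dir = (cos 330°, sin 330°) = (0.8660, -0.5000); from cell (4,3)
  next x-line at t=0.1848, next y-line at t=0.7000; Δt_x=1.1547, Δt_y=2.0000
    x: enter (5,3) at t=0.1848 ← occupied
  → r_5 = 0.1848
beam 6: φ=90°, α=15°
  dir = (cos 15°, sin 15°) = (0.9659, 0.2588); from cell (4,3)
  next x-line at t=0.1656, next y-line at t=2.5114; Δt_x=1.0353, Δt_y=3.8637
    x: enter (5,3) at t=0.1656 ← occupied
  → r_6 = 0.1656
beam 7: φ=135°, α=60°
  dir = (cos 60°, sin 60°) = (0.5000, 0.8660); from cell (4,3)
  next x-line at t=0.3200, next y-line at t=0.7506; Δt_x=2.0000, Δt_y=1.1547
    x: enter (5,3) at t=0.3200 ← occupied
  → r_7 = 0.3200

ranges = [3.3000, 3.9755, 0.4041, 0.3623, 0.1848, 0.1656, 0.3200]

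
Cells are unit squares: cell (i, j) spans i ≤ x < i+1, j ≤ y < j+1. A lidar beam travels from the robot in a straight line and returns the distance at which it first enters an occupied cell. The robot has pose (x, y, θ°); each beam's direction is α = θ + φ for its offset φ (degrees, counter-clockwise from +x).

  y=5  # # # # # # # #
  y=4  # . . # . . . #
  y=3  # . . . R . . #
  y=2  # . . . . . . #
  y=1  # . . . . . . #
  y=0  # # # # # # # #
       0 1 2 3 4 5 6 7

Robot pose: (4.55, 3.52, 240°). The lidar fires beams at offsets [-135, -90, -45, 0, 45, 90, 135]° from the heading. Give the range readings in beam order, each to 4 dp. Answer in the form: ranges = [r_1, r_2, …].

beam 1: φ=-135°, α=105°
  direction (-0.2588, 0.9659); cell (4,3); t to first gridline: x 2.1250, y 0.4969 (then +3.8637 / +1.0353)
    (4,4) via y @ 0.4969
    (4,5) via y @ 1.5322  # hit
  → r_1 = 1.5322
beam 2: φ=-90°, α=150°
  direction (-0.8660, 0.5000); cell (4,3); t to first gridline: x 0.6351, y 0.9600 (then +1.1547 / +2.0000)
    (3,3) via x @ 0.6351
    (3,4) via y @ 0.9600  # hit
  → r_2 = 0.9600
beam 3: φ=-45°, α=195°
  direction (-0.9659, -0.2588); cell (4,3); t to first gridline: x 0.5694, y 2.0091 (then +1.0353 / +3.8637)
    (3,3) via x @ 0.5694
    (2,3) via x @ 1.6047
    (2,2) via y @ 2.0091
    (1,2) via x @ 2.6400
    (0,2) via x @ 3.6752  # hit
  → r_3 = 3.6752
beam 4: φ=0°, α=240°
  direction (-0.5000, -0.8660); cell (4,3); t to first gridline: x 1.1000, y 0.6004 (then +2.0000 / +1.1547)
    (4,2) via y @ 0.6004
    (3,2) via x @ 1.1000
    (3,1) via y @ 1.7551
    (3,0) via y @ 2.9098  # hit
  → r_4 = 2.9098
beam 5: φ=45°, α=285°
  direction (0.2588, -0.9659); cell (4,3); t to first gridline: x 1.7387, y 0.5383 (then +3.8637 / +1.0353)
    (4,2) via y @ 0.5383
    (4,1) via y @ 1.5736
    (5,1) via x @ 1.7387
    (5,0) via y @ 2.6089  # hit
  → r_5 = 2.6089
beam 6: φ=90°, α=330°
  direction (0.8660, -0.5000); cell (4,3); t to first gridline: x 0.5196, y 1.0400 (then +1.1547 / +2.0000)
    (5,3) via x @ 0.5196
    (5,2) via y @ 1.0400
    (6,2) via x @ 1.6743
    (7,2) via x @ 2.8290  # hit
  → r_6 = 2.8290
beam 7: φ=135°, α=15°
  direction (0.9659, 0.2588); cell (4,3); t to first gridline: x 0.4659, y 1.8546 (then +1.0353 / +3.8637)
    (5,3) via x @ 0.4659
    (6,3) via x @ 1.5012
    (6,4) via y @ 1.8546
    (7,4) via x @ 2.5364  # hit
  → r_7 = 2.5364

ranges = [1.5322, 0.9600, 3.6752, 2.9098, 2.6089, 2.8290, 2.5364]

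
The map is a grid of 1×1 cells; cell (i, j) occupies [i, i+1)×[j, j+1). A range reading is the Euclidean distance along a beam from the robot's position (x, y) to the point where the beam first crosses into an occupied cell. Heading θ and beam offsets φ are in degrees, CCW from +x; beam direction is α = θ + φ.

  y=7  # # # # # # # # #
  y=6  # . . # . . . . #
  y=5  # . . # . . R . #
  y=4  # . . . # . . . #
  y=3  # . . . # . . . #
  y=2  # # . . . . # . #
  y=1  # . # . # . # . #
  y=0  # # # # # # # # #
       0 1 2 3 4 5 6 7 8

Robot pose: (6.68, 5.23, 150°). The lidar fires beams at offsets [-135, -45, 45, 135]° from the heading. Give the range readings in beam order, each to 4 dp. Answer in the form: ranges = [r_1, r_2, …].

ranges = [1.3666, 1.8324, 1.7393, 4.3792]

beam 1: φ=-135°, α=15°
  cosα=0.9659 sinα=0.2588 | (6,5) | tMaxX 0.3313 tMaxY 2.9751 | tΔX 1.0353 tΔY 3.8637
    t=0.3313 [x] (7,5)
    t=1.3666 [x] (8,5) — stop
  → r_1 = 1.3666
beam 2: φ=-45°, α=105°
  cosα=-0.2588 sinα=0.9659 | (6,5) | tMaxX 2.6273 tMaxY 0.7972 | tΔX 3.8637 tΔY 1.0353
    t=0.7972 [y] (6,6)
    t=1.8324 [y] (6,7) — stop
  → r_2 = 1.8324
beam 3: φ=45°, α=195°
  cosα=-0.9659 sinα=-0.2588 | (6,5) | tMaxX 0.7040 tMaxY 0.8887 | tΔX 1.0353 tΔY 3.8637
    t=0.7040 [x] (5,5)
    t=0.8887 [y] (5,4)
    t=1.7393 [x] (4,4) — stop
  → r_3 = 1.7393
beam 4: φ=135°, α=285°
  cosα=0.2588 sinα=-0.9659 | (6,5) | tMaxX 1.2364 tMaxY 0.2381 | tΔX 3.8637 tΔY 1.0353
    t=0.2381 [y] (6,4)
    t=1.2364 [x] (7,4)
    t=1.2734 [y] (7,3)
    t=2.3087 [y] (7,2)
    t=3.3439 [y] (7,1)
    t=4.3792 [y] (7,0) — stop
  → r_4 = 4.3792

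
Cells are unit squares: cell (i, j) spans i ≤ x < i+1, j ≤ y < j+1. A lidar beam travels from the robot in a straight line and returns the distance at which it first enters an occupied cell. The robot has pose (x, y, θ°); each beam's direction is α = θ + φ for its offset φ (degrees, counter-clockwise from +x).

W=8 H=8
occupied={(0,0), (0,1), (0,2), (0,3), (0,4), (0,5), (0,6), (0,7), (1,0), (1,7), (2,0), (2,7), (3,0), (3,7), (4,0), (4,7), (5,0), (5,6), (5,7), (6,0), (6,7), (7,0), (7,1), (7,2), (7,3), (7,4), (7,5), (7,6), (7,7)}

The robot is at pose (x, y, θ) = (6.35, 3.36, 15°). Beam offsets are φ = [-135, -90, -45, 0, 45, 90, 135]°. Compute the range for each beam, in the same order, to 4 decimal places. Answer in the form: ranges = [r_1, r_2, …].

beam 1: φ=-135°, α=240°
  dir = (cos 240°, sin 240°) = (-0.5000, -0.8660); from cell (6,3)
  next x-line at t=0.7000, next y-line at t=0.4157; Δt_x=2.0000, Δt_y=1.1547
    y: enter (6,2) at t=0.4157
    x: enter (5,2) at t=0.7000
    y: enter (5,1) at t=1.5704
    x: enter (4,1) at t=2.7000
    y: enter (4,0) at t=2.7251 ← occupied
  → r_1 = 2.7251
beam 2: φ=-90°, α=285°
  dir = (cos 285°, sin 285°) = (0.2588, -0.9659); from cell (6,3)
  next x-line at t=2.5114, next y-line at t=0.3727; Δt_x=3.8637, Δt_y=1.0353
    y: enter (6,2) at t=0.3727
    y: enter (6,1) at t=1.4080
    y: enter (6,0) at t=2.4433 ← occupied
  → r_2 = 2.4433
beam 3: φ=-45°, α=330°
  dir = (cos 330°, sin 330°) = (0.8660, -0.5000); from cell (6,3)
  next x-line at t=0.7506, next y-line at t=0.7200; Δt_x=1.1547, Δt_y=2.0000
    y: enter (6,2) at t=0.7200
    x: enter (7,2) at t=0.7506 ← occupied
  → r_3 = 0.7506
beam 4: φ=0°, α=15°
  dir = (cos 15°, sin 15°) = (0.9659, 0.2588); from cell (6,3)
  next x-line at t=0.6729, next y-line at t=2.4728; Δt_x=1.0353, Δt_y=3.8637
    x: enter (7,3) at t=0.6729 ← occupied
  → r_4 = 0.6729
beam 5: φ=45°, α=60°
  dir = (cos 60°, sin 60°) = (0.5000, 0.8660); from cell (6,3)
  next x-line at t=1.3000, next y-line at t=0.7390; Δt_x=2.0000, Δt_y=1.1547
    y: enter (6,4) at t=0.7390
    x: enter (7,4) at t=1.3000 ← occupied
  → r_5 = 1.3000
beam 6: φ=90°, α=105°
  dir = (cos 105°, sin 105°) = (-0.2588, 0.9659); from cell (6,3)
  next x-line at t=1.3523, next y-line at t=0.6626; Δt_x=3.8637, Δt_y=1.0353
    y: enter (6,4) at t=0.6626
    x: enter (5,4) at t=1.3523
    y: enter (5,5) at t=1.6979
    y: enter (5,6) at t=2.7331 ← occupied
  → r_6 = 2.7331
beam 7: φ=135°, α=150°
  dir = (cos 150°, sin 150°) = (-0.8660, 0.5000); from cell (6,3)
  next x-line at t=0.4041, next y-line at t=1.2800; Δt_x=1.1547, Δt_y=2.0000
    x: enter (5,3) at t=0.4041
    y: enter (5,4) at t=1.2800
    x: enter (4,4) at t=1.5588
    x: enter (3,4) at t=2.7135
    y: enter (3,5) at t=3.2800
    x: enter (2,5) at t=3.8682
    x: enter (1,5) at t=5.0229
    y: enter (1,6) at t=5.2800
    x: enter (0,6) at t=6.1776 ← occupied
  → r_7 = 6.1776

ranges = [2.7251, 2.4433, 0.7506, 0.6729, 1.3000, 2.7331, 6.1776]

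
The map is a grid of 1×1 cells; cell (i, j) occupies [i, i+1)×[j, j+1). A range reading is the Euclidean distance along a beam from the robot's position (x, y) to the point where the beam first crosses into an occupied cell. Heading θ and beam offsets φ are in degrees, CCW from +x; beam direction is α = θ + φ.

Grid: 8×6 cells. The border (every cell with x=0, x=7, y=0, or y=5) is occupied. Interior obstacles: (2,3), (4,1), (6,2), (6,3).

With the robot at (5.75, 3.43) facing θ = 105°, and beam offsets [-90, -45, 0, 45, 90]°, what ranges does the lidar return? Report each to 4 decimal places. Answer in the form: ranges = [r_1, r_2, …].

beam 1: φ=-90°, α=15°
  dir = (cos 15°, sin 15°) = (0.9659, 0.2588); from cell (5,3)
  next x-line at t=0.2588, next y-line at t=2.2023; Δt_x=1.0353, Δt_y=3.8637
    x: enter (6,3) at t=0.2588 ← occupied
  → r_1 = 0.2588
beam 2: φ=-45°, α=60°
  dir = (cos 60°, sin 60°) = (0.5000, 0.8660); from cell (5,3)
  next x-line at t=0.5000, next y-line at t=0.6582; Δt_x=2.0000, Δt_y=1.1547
    x: enter (6,3) at t=0.5000 ← occupied
  → r_2 = 0.5000
beam 3: φ=0°, α=105°
  dir = (cos 105°, sin 105°) = (-0.2588, 0.9659); from cell (5,3)
  next x-line at t=2.8978, next y-line at t=0.5901; Δt_x=3.8637, Δt_y=1.0353
    y: enter (5,4) at t=0.5901
    y: enter (5,5) at t=1.6254 ← occupied
  → r_3 = 1.6254
beam 4: φ=45°, α=150°
  dir = (cos 150°, sin 150°) = (-0.8660, 0.5000); from cell (5,3)
  next x-line at t=0.8660, next y-line at t=1.1400; Δt_x=1.1547, Δt_y=2.0000
    x: enter (4,3) at t=0.8660
    y: enter (4,4) at t=1.1400
    x: enter (3,4) at t=2.0207
    y: enter (3,5) at t=3.1400 ← occupied
  → r_4 = 3.1400
beam 5: φ=90°, α=195°
  dir = (cos 195°, sin 195°) = (-0.9659, -0.2588); from cell (5,3)
  next x-line at t=0.7765, next y-line at t=1.6614; Δt_x=1.0353, Δt_y=3.8637
    x: enter (4,3) at t=0.7765
    y: enter (4,2) at t=1.6614
    x: enter (3,2) at t=1.8117
    x: enter (2,2) at t=2.8470
    x: enter (1,2) at t=3.8823
    x: enter (0,2) at t=4.9176 ← occupied
  → r_5 = 4.9176

ranges = [0.2588, 0.5000, 1.6254, 3.1400, 4.9176]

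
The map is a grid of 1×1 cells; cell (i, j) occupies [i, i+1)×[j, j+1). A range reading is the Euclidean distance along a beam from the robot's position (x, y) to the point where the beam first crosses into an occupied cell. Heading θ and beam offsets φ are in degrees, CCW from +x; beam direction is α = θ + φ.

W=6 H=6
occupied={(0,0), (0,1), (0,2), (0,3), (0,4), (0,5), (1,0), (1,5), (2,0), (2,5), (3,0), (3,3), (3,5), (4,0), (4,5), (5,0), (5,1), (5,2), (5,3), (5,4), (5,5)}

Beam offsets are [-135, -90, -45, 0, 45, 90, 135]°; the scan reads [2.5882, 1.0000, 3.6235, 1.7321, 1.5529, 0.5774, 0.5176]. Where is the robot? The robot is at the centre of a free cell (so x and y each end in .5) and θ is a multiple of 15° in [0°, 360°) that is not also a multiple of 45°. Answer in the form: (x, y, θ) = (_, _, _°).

The pose lattice has 15·16 = 240 candidates. Test each by forward raycasting.
  (3.5, 4.5, 165°): beam 1 = 1.0000 ≠ 2.5882 ✗
  (3.5, 4.5, 30°): beam 1 = 0.5176 ≠ 2.5882 ✗
  (3.5, 4.5, 105°): beam 1 = 1.7321 ≠ 2.5882 ✗
  (1.5, 2.5, 255°): beam 1 = 1.0000 ≠ 2.5882 ✗
  (2.5, 1.5, 300°): beam 1 = 1.5529 ≠ 2.5882 ✗
  …
  (4.5, 2.5, 240°): r_1=2.5882, r_2=1.0000, r_3=3.6235, r_4=1.7321, r_5=1.5529, r_6=0.5774, r_7=0.5176 — all match ✓
No second candidate reproduces the full scan.

(x, y, θ) = (4.5, 2.5, 240°)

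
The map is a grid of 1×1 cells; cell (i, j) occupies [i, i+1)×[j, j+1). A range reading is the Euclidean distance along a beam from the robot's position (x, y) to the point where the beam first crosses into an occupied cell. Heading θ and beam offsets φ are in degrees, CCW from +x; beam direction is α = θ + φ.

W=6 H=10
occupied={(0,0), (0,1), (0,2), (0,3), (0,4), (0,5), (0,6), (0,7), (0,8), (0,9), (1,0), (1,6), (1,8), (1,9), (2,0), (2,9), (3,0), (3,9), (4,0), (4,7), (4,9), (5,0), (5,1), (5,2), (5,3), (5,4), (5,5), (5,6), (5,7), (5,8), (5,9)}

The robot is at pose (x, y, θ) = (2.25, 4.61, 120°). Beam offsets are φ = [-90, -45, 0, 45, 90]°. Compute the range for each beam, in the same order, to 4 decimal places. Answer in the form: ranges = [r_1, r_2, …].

ranges = [3.1754, 4.5449, 1.6050, 1.2941, 1.4434]

beam 1: φ=-90°, α=30°
  d=(0.8660,0.5000)  start (2,4)  tX=0.8660 tY=0.7800  stride 1/|dx|=1.1547 1/|dy|=2.0000
    cross y-line → (2,5), t=0.7800
    cross x-line → (3,5), t=0.8660
    cross x-line → (4,5), t=2.0207
    cross y-line → (4,6), t=2.7800
    cross x-line → (5,6), t=3.1754 (wall)
  → r_1 = 3.1754
beam 2: φ=-45°, α=75°
  d=(0.2588,0.9659)  start (2,4)  tX=2.8978 tY=0.4038  stride 1/|dx|=3.8637 1/|dy|=1.0353
    cross y-line → (2,5), t=0.4038
    cross y-line → (2,6), t=1.4390
    cross y-line → (2,7), t=2.4743
    cross x-line → (3,7), t=2.8978
    cross y-line → (3,8), t=3.5096
    cross y-line → (3,9), t=4.5449 (wall)
  → r_2 = 4.5449
beam 3: φ=0°, α=120°
  d=(-0.5000,0.8660)  start (2,4)  tX=0.5000 tY=0.4503  stride 1/|dx|=2.0000 1/|dy|=1.1547
    cross y-line → (2,5), t=0.4503
    cross x-line → (1,5), t=0.5000
    cross y-line → (1,6), t=1.6050 (wall)
  → r_3 = 1.6050
beam 4: φ=45°, α=165°
  d=(-0.9659,0.2588)  start (2,4)  tX=0.2588 tY=1.5068  stride 1/|dx|=1.0353 1/|dy|=3.8637
    cross x-line → (1,4), t=0.2588
    cross x-line → (0,4), t=1.2941 (wall)
  → r_4 = 1.2941
beam 5: φ=90°, α=210°
  d=(-0.8660,-0.5000)  start (2,4)  tX=0.2887 tY=1.2200  stride 1/|dx|=1.1547 1/|dy|=2.0000
    cross x-line → (1,4), t=0.2887
    cross y-line → (1,3), t=1.2200
    cross x-line → (0,3), t=1.4434 (wall)
  → r_5 = 1.4434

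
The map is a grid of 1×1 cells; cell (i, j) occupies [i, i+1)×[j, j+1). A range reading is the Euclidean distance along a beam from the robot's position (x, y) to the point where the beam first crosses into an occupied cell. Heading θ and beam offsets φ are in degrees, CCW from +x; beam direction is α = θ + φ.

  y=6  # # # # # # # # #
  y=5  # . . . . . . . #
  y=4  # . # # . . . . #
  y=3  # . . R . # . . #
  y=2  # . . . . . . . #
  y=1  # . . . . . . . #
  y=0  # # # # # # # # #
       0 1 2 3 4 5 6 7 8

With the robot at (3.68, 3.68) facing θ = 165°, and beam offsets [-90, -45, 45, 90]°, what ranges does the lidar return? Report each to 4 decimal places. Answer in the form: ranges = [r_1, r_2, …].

beam 1: φ=-90°, α=75°
  dir = (cos 75°, sin 75°) = (0.2588, 0.9659); from cell (3,3)
  next x-line at t=1.2364, next y-line at t=0.3313; Δt_x=3.8637, Δt_y=1.0353
    y: enter (3,4) at t=0.3313 ← occupied
  → r_1 = 0.3313
beam 2: φ=-45°, α=120°
  dir = (cos 120°, sin 120°) = (-0.5000, 0.8660); from cell (3,3)
  next x-line at t=1.3600, next y-line at t=0.3695; Δt_x=2.0000, Δt_y=1.1547
    y: enter (3,4) at t=0.3695 ← occupied
  → r_2 = 0.3695
beam 3: φ=45°, α=210°
  dir = (cos 210°, sin 210°) = (-0.8660, -0.5000); from cell (3,3)
  next x-line at t=0.7852, next y-line at t=1.3600; Δt_x=1.1547, Δt_y=2.0000
    x: enter (2,3) at t=0.7852
    y: enter (2,2) at t=1.3600
    x: enter (1,2) at t=1.9399
    x: enter (0,2) at t=3.0946 ← occupied
  → r_3 = 3.0946
beam 4: φ=90°, α=255°
  dir = (cos 255°, sin 255°) = (-0.2588, -0.9659); from cell (3,3)
  next x-line at t=2.6273, next y-line at t=0.7040; Δt_x=3.8637, Δt_y=1.0353
    y: enter (3,2) at t=0.7040
    y: enter (3,1) at t=1.7393
    x: enter (2,1) at t=2.6273
    y: enter (2,0) at t=2.7745 ← occupied
  → r_4 = 2.7745

ranges = [0.3313, 0.3695, 3.0946, 2.7745]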